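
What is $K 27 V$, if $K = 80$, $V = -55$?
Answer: $-118800$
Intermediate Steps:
$K 27 V = 80 \cdot 27 \left(-55\right) = 2160 \left(-55\right) = -118800$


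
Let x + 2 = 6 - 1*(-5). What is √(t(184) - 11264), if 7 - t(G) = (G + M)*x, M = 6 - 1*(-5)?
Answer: 2*I*√3253 ≈ 114.07*I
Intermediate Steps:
x = 9 (x = -2 + (6 - 1*(-5)) = -2 + (6 + 5) = -2 + 11 = 9)
M = 11 (M = 6 + 5 = 11)
t(G) = -92 - 9*G (t(G) = 7 - (G + 11)*9 = 7 - (11 + G)*9 = 7 - (99 + 9*G) = 7 + (-99 - 9*G) = -92 - 9*G)
√(t(184) - 11264) = √((-92 - 9*184) - 11264) = √((-92 - 1656) - 11264) = √(-1748 - 11264) = √(-13012) = 2*I*√3253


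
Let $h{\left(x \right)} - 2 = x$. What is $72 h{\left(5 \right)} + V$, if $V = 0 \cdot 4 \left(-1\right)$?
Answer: $504$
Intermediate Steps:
$V = 0$ ($V = 0 \left(-1\right) = 0$)
$h{\left(x \right)} = 2 + x$
$72 h{\left(5 \right)} + V = 72 \left(2 + 5\right) + 0 = 72 \cdot 7 + 0 = 504 + 0 = 504$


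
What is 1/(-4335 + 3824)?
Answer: -1/511 ≈ -0.0019569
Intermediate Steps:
1/(-4335 + 3824) = 1/(-511) = -1/511*1 = -1/511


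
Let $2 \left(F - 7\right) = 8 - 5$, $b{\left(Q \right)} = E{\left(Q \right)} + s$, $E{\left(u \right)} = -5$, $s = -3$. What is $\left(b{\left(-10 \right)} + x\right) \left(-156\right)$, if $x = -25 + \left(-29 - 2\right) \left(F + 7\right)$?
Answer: $80106$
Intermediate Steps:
$b{\left(Q \right)} = -8$ ($b{\left(Q \right)} = -5 - 3 = -8$)
$F = \frac{17}{2}$ ($F = 7 + \frac{8 - 5}{2} = 7 + \frac{1}{2} \cdot 3 = 7 + \frac{3}{2} = \frac{17}{2} \approx 8.5$)
$x = - \frac{1011}{2}$ ($x = -25 + \left(-29 - 2\right) \left(\frac{17}{2} + 7\right) = -25 - \frac{961}{2} = - \frac{1011}{2} \approx -505.5$)
$\left(b{\left(-10 \right)} + x\right) \left(-156\right) = \left(-8 - \frac{1011}{2}\right) \left(-156\right) = \left(- \frac{1027}{2}\right) \left(-156\right) = 80106$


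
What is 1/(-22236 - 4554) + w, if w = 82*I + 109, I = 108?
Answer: 240172349/26790 ≈ 8965.0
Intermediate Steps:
w = 8965 (w = 82*108 + 109 = 8856 + 109 = 8965)
1/(-22236 - 4554) + w = 1/(-22236 - 4554) + 8965 = 1/(-26790) + 8965 = -1/26790 + 8965 = 240172349/26790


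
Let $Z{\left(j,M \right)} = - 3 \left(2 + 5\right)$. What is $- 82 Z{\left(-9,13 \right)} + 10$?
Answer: $1732$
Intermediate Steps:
$Z{\left(j,M \right)} = -21$ ($Z{\left(j,M \right)} = \left(-3\right) 7 = -21$)
$- 82 Z{\left(-9,13 \right)} + 10 = \left(-82\right) \left(-21\right) + 10 = 1722 + 10 = 1732$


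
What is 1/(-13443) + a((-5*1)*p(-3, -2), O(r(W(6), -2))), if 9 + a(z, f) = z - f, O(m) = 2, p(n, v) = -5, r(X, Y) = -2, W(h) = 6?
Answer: 188201/13443 ≈ 14.000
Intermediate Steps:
a(z, f) = -9 + z - f (a(z, f) = -9 + (z - f) = -9 + z - f)
1/(-13443) + a((-5*1)*p(-3, -2), O(r(W(6), -2))) = 1/(-13443) + (-9 - 5*1*(-5) - 1*2) = -1/13443 + (-9 - 5*(-5) - 2) = -1/13443 + (-9 + 25 - 2) = -1/13443 + 14 = 188201/13443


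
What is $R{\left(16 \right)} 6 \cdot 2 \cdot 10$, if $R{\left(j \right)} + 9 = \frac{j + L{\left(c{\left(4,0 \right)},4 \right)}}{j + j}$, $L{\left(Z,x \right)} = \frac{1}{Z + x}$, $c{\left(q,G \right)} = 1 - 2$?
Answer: $- \frac{4075}{4} \approx -1018.8$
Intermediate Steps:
$c{\left(q,G \right)} = -1$
$R{\left(j \right)} = -9 + \frac{\frac{1}{3} + j}{2 j}$ ($R{\left(j \right)} = -9 + \frac{j + \frac{1}{-1 + 4}}{j + j} = -9 + \frac{j + \frac{1}{3}}{2 j} = -9 + \left(j + \frac{1}{3}\right) \frac{1}{2 j} = -9 + \left(\frac{1}{3} + j\right) \frac{1}{2 j} = -9 + \frac{\frac{1}{3} + j}{2 j}$)
$R{\left(16 \right)} 6 \cdot 2 \cdot 10 = \frac{1 - 816}{6 \cdot 16} \cdot 6 \cdot 2 \cdot 10 = \frac{1}{6} \cdot \frac{1}{16} \left(1 - 816\right) 12 \cdot 10 = \frac{1}{6} \cdot \frac{1}{16} \left(-815\right) 120 = \left(- \frac{815}{96}\right) 120 = - \frac{4075}{4}$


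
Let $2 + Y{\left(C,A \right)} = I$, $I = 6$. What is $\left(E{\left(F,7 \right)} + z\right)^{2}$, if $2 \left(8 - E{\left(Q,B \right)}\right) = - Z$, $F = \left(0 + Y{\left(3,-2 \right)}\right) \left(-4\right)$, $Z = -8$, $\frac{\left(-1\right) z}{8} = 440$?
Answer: $12362256$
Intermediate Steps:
$z = -3520$ ($z = \left(-8\right) 440 = -3520$)
$Y{\left(C,A \right)} = 4$ ($Y{\left(C,A \right)} = -2 + 6 = 4$)
$F = -16$ ($F = \left(0 + 4\right) \left(-4\right) = 4 \left(-4\right) = -16$)
$E{\left(Q,B \right)} = 4$ ($E{\left(Q,B \right)} = 8 - \frac{\left(-1\right) \left(-8\right)}{2} = 8 - 4 = 4$)
$\left(E{\left(F,7 \right)} + z\right)^{2} = \left(4 - 3520\right)^{2} = \left(-3516\right)^{2} = 12362256$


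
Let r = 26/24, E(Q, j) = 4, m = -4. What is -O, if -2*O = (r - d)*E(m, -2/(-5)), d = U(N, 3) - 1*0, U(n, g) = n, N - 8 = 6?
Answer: -155/6 ≈ -25.833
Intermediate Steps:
N = 14 (N = 8 + 6 = 14)
d = 14 (d = 14 - 1*0 = 14 + 0 = 14)
r = 13/12 (r = 26*(1/24) = 13/12 ≈ 1.0833)
O = 155/6 (O = -(13/12 - 1*14)*4/2 = -(13/12 - 14)*4/2 = -(-155)*4/24 = -½*(-155/3) = 155/6 ≈ 25.833)
-O = -1*155/6 = -155/6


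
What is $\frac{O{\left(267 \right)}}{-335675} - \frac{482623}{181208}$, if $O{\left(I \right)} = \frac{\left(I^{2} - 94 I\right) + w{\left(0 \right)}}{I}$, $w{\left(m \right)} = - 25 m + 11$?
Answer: $- \frac{43263567137191}{16240807771800} \approx -2.6639$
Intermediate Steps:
$w{\left(m \right)} = 11 - 25 m$
$O{\left(I \right)} = \frac{11 + I^{2} - 94 I}{I}$ ($O{\left(I \right)} = \frac{\left(I^{2} - 94 I\right) + \left(11 - 0\right)}{I} = \frac{\left(I^{2} - 94 I\right) + \left(11 + 0\right)}{I} = \frac{\left(I^{2} - 94 I\right) + 11}{I} = \frac{11 + I^{2} - 94 I}{I}$)
$\frac{O{\left(267 \right)}}{-335675} - \frac{482623}{181208} = \frac{-94 + 267 + \frac{11}{267}}{-335675} - \frac{482623}{181208} = \left(-94 + 267 + 11 \cdot \frac{1}{267}\right) \left(- \frac{1}{335675}\right) - \frac{482623}{181208} = \left(-94 + 267 + \frac{11}{267}\right) \left(- \frac{1}{335675}\right) - \frac{482623}{181208} = \frac{46202}{267} \left(- \frac{1}{335675}\right) - \frac{482623}{181208} = - \frac{46202}{89625225} - \frac{482623}{181208} = - \frac{43263567137191}{16240807771800}$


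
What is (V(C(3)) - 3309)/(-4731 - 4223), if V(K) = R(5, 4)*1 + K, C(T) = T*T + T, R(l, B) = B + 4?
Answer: 299/814 ≈ 0.36732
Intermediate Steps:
R(l, B) = 4 + B
C(T) = T + T**2 (C(T) = T**2 + T = T + T**2)
V(K) = 8 + K (V(K) = (4 + 4)*1 + K = 8*1 + K = 8 + K)
(V(C(3)) - 3309)/(-4731 - 4223) = ((8 + 3*(1 + 3)) - 3309)/(-4731 - 4223) = ((8 + 3*4) - 3309)/(-8954) = ((8 + 12) - 3309)*(-1/8954) = (20 - 3309)*(-1/8954) = -3289*(-1/8954) = 299/814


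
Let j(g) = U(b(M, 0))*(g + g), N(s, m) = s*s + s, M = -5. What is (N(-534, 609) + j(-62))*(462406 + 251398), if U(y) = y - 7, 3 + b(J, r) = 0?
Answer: 204049439048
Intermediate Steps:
b(J, r) = -3 (b(J, r) = -3 + 0 = -3)
U(y) = -7 + y
N(s, m) = s + s**2 (N(s, m) = s**2 + s = s + s**2)
j(g) = -20*g (j(g) = (-7 - 3)*(g + g) = -20*g)
(N(-534, 609) + j(-62))*(462406 + 251398) = (-534*(1 - 534) - 20*(-62))*(462406 + 251398) = (-534*(-533) + 1240)*713804 = (284622 + 1240)*713804 = 285862*713804 = 204049439048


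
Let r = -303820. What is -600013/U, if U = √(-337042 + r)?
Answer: 600013*I*√640862/640862 ≈ 749.51*I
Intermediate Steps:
U = I*√640862 (U = √(-337042 - 303820) = √(-640862) = I*√640862 ≈ 800.54*I)
-600013/U = -600013*(-I*√640862/640862) = -(-600013)*I*√640862/640862 = 600013*I*√640862/640862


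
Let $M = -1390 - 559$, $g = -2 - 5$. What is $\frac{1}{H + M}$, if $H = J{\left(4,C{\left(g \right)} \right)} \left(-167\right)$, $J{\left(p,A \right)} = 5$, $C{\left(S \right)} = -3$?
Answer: $- \frac{1}{2784} \approx -0.0003592$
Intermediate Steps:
$g = -7$ ($g = -2 - 5 = -7$)
$H = -835$ ($H = 5 \left(-167\right) = -835$)
$M = -1949$
$\frac{1}{H + M} = \frac{1}{-835 - 1949} = \frac{1}{-2784} = - \frac{1}{2784}$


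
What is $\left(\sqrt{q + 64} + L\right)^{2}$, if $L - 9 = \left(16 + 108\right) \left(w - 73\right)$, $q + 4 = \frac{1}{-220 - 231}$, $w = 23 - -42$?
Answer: $\frac{\left(443333 - \sqrt{12203609}\right)^{2}}{203401} \approx 9.5112 \cdot 10^{5}$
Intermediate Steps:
$w = 65$ ($w = 23 + 42 = 65$)
$q = - \frac{1805}{451}$ ($q = -4 + \frac{1}{-220 - 231} = -4 + \frac{1}{-451} = -4 - \frac{1}{451} = - \frac{1805}{451} \approx -4.0022$)
$L = -983$ ($L = 9 + \left(16 + 108\right) \left(65 - 73\right) = 9 + 124 \left(-8\right) = 9 - 992 = -983$)
$\left(\sqrt{q + 64} + L\right)^{2} = \left(\sqrt{- \frac{1805}{451} + 64} - 983\right)^{2} = \left(\sqrt{\frac{27059}{451}} - 983\right)^{2} = \left(\frac{\sqrt{12203609}}{451} - 983\right)^{2} = \left(-983 + \frac{\sqrt{12203609}}{451}\right)^{2}$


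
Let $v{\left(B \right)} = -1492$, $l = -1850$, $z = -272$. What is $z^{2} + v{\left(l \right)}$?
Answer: $72492$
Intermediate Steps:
$z^{2} + v{\left(l \right)} = \left(-272\right)^{2} - 1492 = 73984 - 1492 = 72492$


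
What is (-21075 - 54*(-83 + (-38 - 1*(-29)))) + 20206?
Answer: 4099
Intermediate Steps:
(-21075 - 54*(-83 + (-38 - 1*(-29)))) + 20206 = (-21075 - 54*(-83 + (-38 + 29))) + 20206 = (-21075 - 54*(-83 - 9)) + 20206 = (-21075 - 54*(-92)) + 20206 = (-21075 + 4968) + 20206 = -16107 + 20206 = 4099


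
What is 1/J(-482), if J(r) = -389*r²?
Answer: -1/90374036 ≈ -1.1065e-8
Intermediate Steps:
1/J(-482) = 1/(-389*(-482)²) = 1/(-389*232324) = 1/(-90374036) = -1/90374036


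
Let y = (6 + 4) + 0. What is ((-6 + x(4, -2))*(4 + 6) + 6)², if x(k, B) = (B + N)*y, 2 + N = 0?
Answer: 206116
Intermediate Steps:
N = -2 (N = -2 + 0 = -2)
y = 10 (y = 10 + 0 = 10)
x(k, B) = -20 + 10*B (x(k, B) = (B - 2)*10 = (-2 + B)*10 = -20 + 10*B)
((-6 + x(4, -2))*(4 + 6) + 6)² = ((-6 + (-20 + 10*(-2)))*(4 + 6) + 6)² = ((-6 + (-20 - 20))*10 + 6)² = ((-6 - 40)*10 + 6)² = (-46*10 + 6)² = (-460 + 6)² = (-454)² = 206116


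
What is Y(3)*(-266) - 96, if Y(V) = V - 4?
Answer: 170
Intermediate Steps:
Y(V) = -4 + V
Y(3)*(-266) - 96 = (-4 + 3)*(-266) - 96 = -1*(-266) - 96 = 266 - 96 = 170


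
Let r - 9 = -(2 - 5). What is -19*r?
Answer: -228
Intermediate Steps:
r = 12 (r = 9 - (2 - 5) = 9 - 1*(-3) = 9 + 3 = 12)
-19*r = -19*12 = -228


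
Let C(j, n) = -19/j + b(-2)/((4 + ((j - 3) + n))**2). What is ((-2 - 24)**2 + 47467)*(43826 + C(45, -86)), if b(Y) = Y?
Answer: 15191242061593/7200 ≈ 2.1099e+9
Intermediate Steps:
C(j, n) = -19/j - 2/(1 + j + n)**2 (C(j, n) = -19/j - 2/(4 + ((j - 3) + n))**2 = -19/j - 2/(4 + ((-3 + j) + n))**2 = -19/j - 2/(4 + (-3 + j + n))**2 = -19/j - 2/(1 + j + n)**2)
((-2 - 24)**2 + 47467)*(43826 + C(45, -86)) = ((-2 - 24)**2 + 47467)*(43826 + (-19/45 - 2/(1 + 45 - 86)**2)) = ((-26)**2 + 47467)*(43826 + (-19*1/45 - 2/(-40)**2)) = (676 + 47467)*(43826 + (-19/45 - 2*1/1600)) = 48143*(43826 + (-19/45 - 1/800)) = 48143*(43826 - 3049/7200) = 48143*(315544151/7200) = 15191242061593/7200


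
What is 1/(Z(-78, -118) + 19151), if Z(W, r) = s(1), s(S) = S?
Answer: 1/19152 ≈ 5.2214e-5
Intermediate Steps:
Z(W, r) = 1
1/(Z(-78, -118) + 19151) = 1/(1 + 19151) = 1/19152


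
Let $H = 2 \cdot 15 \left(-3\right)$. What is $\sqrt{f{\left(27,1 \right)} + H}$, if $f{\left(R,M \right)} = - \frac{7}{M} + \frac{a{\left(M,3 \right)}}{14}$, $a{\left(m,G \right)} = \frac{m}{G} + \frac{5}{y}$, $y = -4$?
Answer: $\frac{i \sqrt{684894}}{84} \approx 9.8522 i$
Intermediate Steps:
$a{\left(m,G \right)} = - \frac{5}{4} + \frac{m}{G}$ ($a{\left(m,G \right)} = \frac{m}{G} + \frac{5}{-4} = \frac{m}{G} + 5 \left(- \frac{1}{4}\right) = \frac{m}{G} - \frac{5}{4} = - \frac{5}{4} + \frac{m}{G}$)
$f{\left(R,M \right)} = - \frac{5}{56} - \frac{7}{M} + \frac{M}{42}$ ($f{\left(R,M \right)} = - \frac{7}{M} + \frac{- \frac{5}{4} + \frac{M}{3}}{14} = - \frac{7}{M} + \left(- \frac{5}{4} + M \frac{1}{3}\right) \frac{1}{14} = - \frac{7}{M} + \left(- \frac{5}{4} + \frac{M}{3}\right) \frac{1}{14} = - \frac{7}{M} + \left(- \frac{5}{56} + \frac{M}{42}\right) = - \frac{5}{56} - \frac{7}{M} + \frac{M}{42}$)
$H = -90$ ($H = 30 \left(-3\right) = -90$)
$\sqrt{f{\left(27,1 \right)} + H} = \sqrt{\left(- \frac{5}{56} - \frac{7}{1} + \frac{1}{42} \cdot 1\right) - 90} = \sqrt{\left(- \frac{5}{56} - 7 + \frac{1}{42}\right) - 90} = \sqrt{- \frac{1187}{168} - 90} = \sqrt{- \frac{16307}{168}} = \frac{i \sqrt{684894}}{84}$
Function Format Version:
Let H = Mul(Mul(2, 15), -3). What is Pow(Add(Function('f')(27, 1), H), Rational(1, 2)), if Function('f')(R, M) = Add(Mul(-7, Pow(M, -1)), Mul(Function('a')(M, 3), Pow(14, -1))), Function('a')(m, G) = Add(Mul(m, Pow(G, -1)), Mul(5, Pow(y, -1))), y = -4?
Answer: Mul(Rational(1, 84), I, Pow(684894, Rational(1, 2))) ≈ Mul(9.8522, I)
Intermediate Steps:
Function('a')(m, G) = Add(Rational(-5, 4), Mul(m, Pow(G, -1))) (Function('a')(m, G) = Add(Mul(m, Pow(G, -1)), Mul(5, Pow(-4, -1))) = Add(Mul(m, Pow(G, -1)), Mul(5, Rational(-1, 4))) = Add(Mul(m, Pow(G, -1)), Rational(-5, 4)) = Add(Rational(-5, 4), Mul(m, Pow(G, -1))))
Function('f')(R, M) = Add(Rational(-5, 56), Mul(-7, Pow(M, -1)), Mul(Rational(1, 42), M)) (Function('f')(R, M) = Add(Mul(-7, Pow(M, -1)), Mul(Add(Rational(-5, 4), Mul(M, Pow(3, -1))), Pow(14, -1))) = Add(Mul(-7, Pow(M, -1)), Mul(Add(Rational(-5, 4), Mul(M, Rational(1, 3))), Rational(1, 14))) = Add(Mul(-7, Pow(M, -1)), Mul(Add(Rational(-5, 4), Mul(Rational(1, 3), M)), Rational(1, 14))) = Add(Mul(-7, Pow(M, -1)), Add(Rational(-5, 56), Mul(Rational(1, 42), M))) = Add(Rational(-5, 56), Mul(-7, Pow(M, -1)), Mul(Rational(1, 42), M)))
H = -90 (H = Mul(30, -3) = -90)
Pow(Add(Function('f')(27, 1), H), Rational(1, 2)) = Pow(Add(Add(Rational(-5, 56), Mul(-7, Pow(1, -1)), Mul(Rational(1, 42), 1)), -90), Rational(1, 2)) = Pow(Add(Add(Rational(-5, 56), Mul(-7, 1), Rational(1, 42)), -90), Rational(1, 2)) = Pow(Add(Add(Rational(-5, 56), -7, Rational(1, 42)), -90), Rational(1, 2)) = Pow(Add(Rational(-1187, 168), -90), Rational(1, 2)) = Pow(Rational(-16307, 168), Rational(1, 2)) = Mul(Rational(1, 84), I, Pow(684894, Rational(1, 2)))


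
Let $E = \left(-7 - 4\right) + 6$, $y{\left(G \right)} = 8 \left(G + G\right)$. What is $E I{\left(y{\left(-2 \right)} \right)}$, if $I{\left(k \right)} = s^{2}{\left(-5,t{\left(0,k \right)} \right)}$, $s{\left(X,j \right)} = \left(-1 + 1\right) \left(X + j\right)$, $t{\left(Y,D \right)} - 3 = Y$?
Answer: $0$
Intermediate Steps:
$t{\left(Y,D \right)} = 3 + Y$
$s{\left(X,j \right)} = 0$ ($s{\left(X,j \right)} = 0 \left(X + j\right) = 0$)
$y{\left(G \right)} = 16 G$ ($y{\left(G \right)} = 8 \cdot 2 G = 16 G$)
$E = -5$ ($E = -11 + 6 = -5$)
$I{\left(k \right)} = 0$ ($I{\left(k \right)} = 0^{2} = 0$)
$E I{\left(y{\left(-2 \right)} \right)} = \left(-5\right) 0 = 0$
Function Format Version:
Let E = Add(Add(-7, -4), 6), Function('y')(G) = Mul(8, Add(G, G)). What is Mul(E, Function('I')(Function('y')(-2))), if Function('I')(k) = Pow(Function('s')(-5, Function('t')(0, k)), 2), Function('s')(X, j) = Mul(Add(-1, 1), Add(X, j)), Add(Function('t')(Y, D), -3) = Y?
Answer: 0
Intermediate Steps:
Function('t')(Y, D) = Add(3, Y)
Function('s')(X, j) = 0 (Function('s')(X, j) = Mul(0, Add(X, j)) = 0)
Function('y')(G) = Mul(16, G) (Function('y')(G) = Mul(8, Mul(2, G)) = Mul(16, G))
E = -5 (E = Add(-11, 6) = -5)
Function('I')(k) = 0 (Function('I')(k) = Pow(0, 2) = 0)
Mul(E, Function('I')(Function('y')(-2))) = Mul(-5, 0) = 0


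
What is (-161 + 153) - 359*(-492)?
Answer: 176620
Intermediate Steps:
(-161 + 153) - 359*(-492) = -8 + 176628 = 176620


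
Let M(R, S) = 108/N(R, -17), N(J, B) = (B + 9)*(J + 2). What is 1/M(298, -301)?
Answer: -200/9 ≈ -22.222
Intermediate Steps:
N(J, B) = (2 + J)*(9 + B) (N(J, B) = (9 + B)*(2 + J) = (2 + J)*(9 + B))
M(R, S) = 108/(-16 - 8*R) (M(R, S) = 108/(18 + 2*(-17) + 9*R - 17*R) = 108/(18 - 34 + 9*R - 17*R) = 108/(-16 - 8*R))
1/M(298, -301) = 1/(-27/(4 + 2*298)) = 1/(-27/(4 + 596)) = 1/(-27/600) = 1/(-27*1/600) = 1/(-9/200) = -200/9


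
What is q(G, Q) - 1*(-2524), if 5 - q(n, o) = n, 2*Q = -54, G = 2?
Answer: 2527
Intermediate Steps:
Q = -27 (Q = (½)*(-54) = -27)
q(n, o) = 5 - n
q(G, Q) - 1*(-2524) = (5 - 1*2) - 1*(-2524) = (5 - 2) + 2524 = 3 + 2524 = 2527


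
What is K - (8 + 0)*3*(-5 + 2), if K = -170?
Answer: -98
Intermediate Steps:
K - (8 + 0)*3*(-5 + 2) = -170 - (8 + 0)*3*(-5 + 2) = -170 - 8*3*(-3) = -170 - 8*(-9) = -170 - 1*(-72) = -170 + 72 = -98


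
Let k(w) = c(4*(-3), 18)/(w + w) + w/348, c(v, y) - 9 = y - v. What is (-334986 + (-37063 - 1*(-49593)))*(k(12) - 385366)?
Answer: 3603628269789/29 ≈ 1.2426e+11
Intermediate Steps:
c(v, y) = 9 + y - v (c(v, y) = 9 + (y - v) = 9 + y - v)
k(w) = w/348 + 39/(2*w) (k(w) = (9 + 18 - 4*(-3))/(w + w) + w/348 = (9 + 18 - 1*(-12))/((2*w)) + w*(1/348) = (9 + 18 + 12)*(1/(2*w)) + w/348 = 39*(1/(2*w)) + w/348 = 39/(2*w) + w/348 = w/348 + 39/(2*w))
(-334986 + (-37063 - 1*(-49593)))*(k(12) - 385366) = (-334986 + (-37063 - 1*(-49593)))*((1/348)*(6786 + 12**2)/12 - 385366) = (-334986 + (-37063 + 49593))*((1/348)*(1/12)*(6786 + 144) - 385366) = (-334986 + 12530)*((1/348)*(1/12)*6930 - 385366) = -322456*(385/232 - 385366) = -322456*(-89404527/232) = 3603628269789/29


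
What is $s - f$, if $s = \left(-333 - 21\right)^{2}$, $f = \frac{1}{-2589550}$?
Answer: $\frac{324512047801}{2589550} \approx 1.2532 \cdot 10^{5}$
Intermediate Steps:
$f = - \frac{1}{2589550} \approx -3.8617 \cdot 10^{-7}$
$s = 125316$ ($s = \left(-354\right)^{2} = 125316$)
$s - f = 125316 - - \frac{1}{2589550} = 125316 + \frac{1}{2589550} = \frac{324512047801}{2589550}$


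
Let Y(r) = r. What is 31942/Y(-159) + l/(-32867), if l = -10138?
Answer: -1048225772/5225853 ≈ -200.58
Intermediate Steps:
31942/Y(-159) + l/(-32867) = 31942/(-159) - 10138/(-32867) = 31942*(-1/159) - 10138*(-1/32867) = -31942/159 + 10138/32867 = -1048225772/5225853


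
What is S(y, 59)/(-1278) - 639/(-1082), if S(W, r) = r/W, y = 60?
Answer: 24467341/41483880 ≈ 0.58980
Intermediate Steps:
S(y, 59)/(-1278) - 639/(-1082) = (59/60)/(-1278) - 639/(-1082) = (59*(1/60))*(-1/1278) - 639*(-1/1082) = (59/60)*(-1/1278) + 639/1082 = -59/76680 + 639/1082 = 24467341/41483880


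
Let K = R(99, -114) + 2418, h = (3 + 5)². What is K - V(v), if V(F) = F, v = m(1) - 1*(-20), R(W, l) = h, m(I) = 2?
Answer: 2460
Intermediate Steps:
h = 64 (h = 8² = 64)
R(W, l) = 64
K = 2482 (K = 64 + 2418 = 2482)
v = 22 (v = 2 - 1*(-20) = 2 + 20 = 22)
K - V(v) = 2482 - 1*22 = 2482 - 22 = 2460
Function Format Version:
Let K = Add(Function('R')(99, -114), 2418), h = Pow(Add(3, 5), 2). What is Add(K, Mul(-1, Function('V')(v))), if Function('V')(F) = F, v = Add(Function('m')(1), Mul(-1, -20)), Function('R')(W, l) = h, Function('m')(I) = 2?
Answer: 2460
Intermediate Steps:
h = 64 (h = Pow(8, 2) = 64)
Function('R')(W, l) = 64
K = 2482 (K = Add(64, 2418) = 2482)
v = 22 (v = Add(2, Mul(-1, -20)) = Add(2, 20) = 22)
Add(K, Mul(-1, Function('V')(v))) = Add(2482, Mul(-1, 22)) = Add(2482, -22) = 2460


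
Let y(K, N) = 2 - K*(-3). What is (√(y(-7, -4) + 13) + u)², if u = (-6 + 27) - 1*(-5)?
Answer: (26 + I*√6)² ≈ 670.0 + 127.37*I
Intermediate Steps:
y(K, N) = 2 + 3*K (y(K, N) = 2 - (-3)*K = 2 + 3*K)
u = 26 (u = 21 + 5 = 26)
(√(y(-7, -4) + 13) + u)² = (√((2 + 3*(-7)) + 13) + 26)² = (√((2 - 21) + 13) + 26)² = (√(-19 + 13) + 26)² = (√(-6) + 26)² = (I*√6 + 26)² = (26 + I*√6)²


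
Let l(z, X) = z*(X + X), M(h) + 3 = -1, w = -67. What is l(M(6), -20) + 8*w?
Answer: -376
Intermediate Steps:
M(h) = -4 (M(h) = -3 - 1 = -4)
l(z, X) = 2*X*z (l(z, X) = z*(2*X) = 2*X*z)
l(M(6), -20) + 8*w = 2*(-20)*(-4) + 8*(-67) = 160 - 536 = -376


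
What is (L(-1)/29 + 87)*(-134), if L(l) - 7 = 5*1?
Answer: -339690/29 ≈ -11713.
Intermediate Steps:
L(l) = 12 (L(l) = 7 + 5*1 = 7 + 5 = 12)
(L(-1)/29 + 87)*(-134) = (12/29 + 87)*(-134) = (2535/29)*(-134) = -339690/29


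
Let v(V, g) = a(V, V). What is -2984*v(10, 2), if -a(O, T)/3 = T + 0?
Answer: 89520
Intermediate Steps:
a(O, T) = -3*T (a(O, T) = -3*(T + 0) = -3*T)
v(V, g) = -3*V
-2984*v(10, 2) = -(-8952)*10 = -2984*(-30) = 89520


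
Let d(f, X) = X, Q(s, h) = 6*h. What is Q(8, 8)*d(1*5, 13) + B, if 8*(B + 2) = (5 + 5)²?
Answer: 1269/2 ≈ 634.50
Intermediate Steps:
B = 21/2 (B = -2 + (5 + 5)²/8 = -2 + (⅛)*10² = -2 + (⅛)*100 = -2 + 25/2 = 21/2 ≈ 10.500)
Q(8, 8)*d(1*5, 13) + B = (6*8)*13 + 21/2 = 48*13 + 21/2 = 624 + 21/2 = 1269/2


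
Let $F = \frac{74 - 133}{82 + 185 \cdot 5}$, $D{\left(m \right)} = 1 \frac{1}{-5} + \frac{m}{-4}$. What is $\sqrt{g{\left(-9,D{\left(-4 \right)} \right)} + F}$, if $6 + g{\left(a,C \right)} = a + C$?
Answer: $\frac{4 i \sqrt{22592045}}{5035} \approx 3.7761 i$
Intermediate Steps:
$D{\left(m \right)} = - \frac{1}{5} - \frac{m}{4}$ ($D{\left(m \right)} = 1 \left(- \frac{1}{5}\right) + m \left(- \frac{1}{4}\right) = - \frac{1}{5} - \frac{m}{4}$)
$g{\left(a,C \right)} = -6 + C + a$ ($g{\left(a,C \right)} = -6 + \left(a + C\right) = -6 + \left(C + a\right) = -6 + C + a$)
$F = - \frac{59}{1007}$ ($F = - \frac{59}{82 + 925} = - \frac{59}{1007} \approx -0.05859$)
$\sqrt{g{\left(-9,D{\left(-4 \right)} \right)} + F} = \sqrt{\left(-6 - - \frac{4}{5} - 9\right) - \frac{59}{1007}} = \sqrt{\left(-6 + \left(- \frac{1}{5} + 1\right) - 9\right) - \frac{59}{1007}} = \sqrt{\left(-6 + \frac{4}{5} - 9\right) - \frac{59}{1007}} = \sqrt{- \frac{71}{5} - \frac{59}{1007}} = \sqrt{- \frac{71792}{5035}} = \frac{4 i \sqrt{22592045}}{5035}$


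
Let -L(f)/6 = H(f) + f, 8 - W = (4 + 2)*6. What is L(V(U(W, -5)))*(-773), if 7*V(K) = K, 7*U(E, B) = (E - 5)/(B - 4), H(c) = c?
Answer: 34012/49 ≈ 694.12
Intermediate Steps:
W = -28 (W = 8 - (4 + 2)*6 = 8 - 6*6 = 8 - 1*36 = 8 - 36 = -28)
U(E, B) = (-5 + E)/(7*(-4 + B)) (U(E, B) = ((E - 5)/(B - 4))/7 = ((-5 + E)/(-4 + B))/7 = (-5 + E)/(7*(-4 + B)))
V(K) = K/7
L(f) = -12*f (L(f) = -6*(f + f) = -12*f)
L(V(U(W, -5)))*(-773) = -12*(-5 - 28)/(7*(-4 - 5))/7*(-773) = -12*(1/7)*(-33)/(-9)/7*(-773) = -12*(1/7)*(-1/9)*(-33)/7*(-773) = -12*11/(7*21)*(-773) = -12*11/147*(-773) = -44/49*(-773) = 34012/49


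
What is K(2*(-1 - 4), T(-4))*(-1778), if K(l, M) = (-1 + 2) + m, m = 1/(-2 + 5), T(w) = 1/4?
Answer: -7112/3 ≈ -2370.7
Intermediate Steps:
T(w) = ¼
m = ⅓ (m = 1/3 = ⅓ ≈ 0.33333)
K(l, M) = 4/3 (K(l, M) = (-1 + 2) + ⅓ = 1 + ⅓ = 4/3)
K(2*(-1 - 4), T(-4))*(-1778) = (4/3)*(-1778) = -7112/3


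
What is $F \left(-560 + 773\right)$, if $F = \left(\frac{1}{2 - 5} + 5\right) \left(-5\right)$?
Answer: $-4970$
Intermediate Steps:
$F = - \frac{70}{3}$ ($F = \left(\frac{1}{-3} + 5\right) \left(-5\right) = \left(- \frac{1}{3} + 5\right) \left(-5\right) = \frac{14}{3} \left(-5\right) = - \frac{70}{3} \approx -23.333$)
$F \left(-560 + 773\right) = - \frac{70 \left(-560 + 773\right)}{3} = \left(- \frac{70}{3}\right) 213 = -4970$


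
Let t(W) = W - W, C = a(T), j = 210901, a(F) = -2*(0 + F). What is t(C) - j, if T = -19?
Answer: -210901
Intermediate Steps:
a(F) = -2*F
C = 38 (C = -2*(-19) = 38)
t(W) = 0
t(C) - j = 0 - 1*210901 = 0 - 210901 = -210901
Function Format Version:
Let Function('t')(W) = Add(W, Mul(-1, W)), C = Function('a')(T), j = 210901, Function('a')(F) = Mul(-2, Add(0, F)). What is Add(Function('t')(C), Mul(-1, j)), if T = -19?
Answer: -210901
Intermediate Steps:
Function('a')(F) = Mul(-2, F)
C = 38 (C = Mul(-2, -19) = 38)
Function('t')(W) = 0
Add(Function('t')(C), Mul(-1, j)) = Add(0, Mul(-1, 210901)) = Add(0, -210901) = -210901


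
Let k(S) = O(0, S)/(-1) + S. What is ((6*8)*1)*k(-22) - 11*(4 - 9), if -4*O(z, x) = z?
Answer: -1001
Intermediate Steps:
O(z, x) = -z/4
k(S) = S (k(S) = (-¼*0)/(-1) + S = -1*0 + S = 0 + S = S)
((6*8)*1)*k(-22) - 11*(4 - 9) = ((6*8)*1)*(-22) - 11*(4 - 9) = (48*1)*(-22) - 11*(-5) = 48*(-22) + 55 = -1056 + 55 = -1001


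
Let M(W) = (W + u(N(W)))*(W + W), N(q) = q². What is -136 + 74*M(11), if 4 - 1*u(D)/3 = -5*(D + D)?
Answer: 5946948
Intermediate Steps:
u(D) = 12 + 30*D (u(D) = 12 - (-15)*(D + D) = 12 - (-15)*2*D = 12 - (-30)*D = 12 + 30*D)
M(W) = 2*W*(12 + W + 30*W²) (M(W) = (W + (12 + 30*W²))*(W + W) = (12 + W + 30*W²)*(2*W) = 2*W*(12 + W + 30*W²))
-136 + 74*M(11) = -136 + 74*(2*11*(12 + 11 + 30*11²)) = -136 + 74*(2*11*(12 + 11 + 30*121)) = -136 + 74*(2*11*(12 + 11 + 3630)) = -136 + 74*(2*11*3653) = -136 + 74*80366 = -136 + 5947084 = 5946948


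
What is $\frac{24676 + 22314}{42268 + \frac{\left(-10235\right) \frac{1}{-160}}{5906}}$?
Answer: $\frac{8880734080}{7988315903} \approx 1.1117$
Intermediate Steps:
$\frac{24676 + 22314}{42268 + \frac{\left(-10235\right) \frac{1}{-160}}{5906}} = \frac{46990}{42268 + \left(-10235\right) \left(- \frac{1}{160}\right) \frac{1}{5906}} = \frac{46990}{42268 + \frac{2047}{32} \cdot \frac{1}{5906}} = \frac{46990}{42268 + \frac{2047}{188992}} = \frac{46990}{\frac{7988315903}{188992}} = 46990 \cdot \frac{188992}{7988315903} = \frac{8880734080}{7988315903}$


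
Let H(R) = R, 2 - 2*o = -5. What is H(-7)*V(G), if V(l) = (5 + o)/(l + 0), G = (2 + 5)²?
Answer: -17/14 ≈ -1.2143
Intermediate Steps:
o = 7/2 (o = 1 - ½*(-5) = 1 + 5/2 = 7/2 ≈ 3.5000)
G = 49 (G = 7² = 49)
V(l) = 17/(2*l) (V(l) = (5 + 7/2)/(l + 0) = 17/(2*l))
H(-7)*V(G) = -119/(2*49) = -7*17/98 = -17/14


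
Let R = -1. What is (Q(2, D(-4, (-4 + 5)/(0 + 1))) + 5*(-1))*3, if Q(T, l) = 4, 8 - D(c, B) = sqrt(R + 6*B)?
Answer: -3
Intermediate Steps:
D(c, B) = 8 - sqrt(-1 + 6*B)
(Q(2, D(-4, (-4 + 5)/(0 + 1))) + 5*(-1))*3 = (4 + 5*(-1))*3 = (4 - 5)*3 = -1*3 = -3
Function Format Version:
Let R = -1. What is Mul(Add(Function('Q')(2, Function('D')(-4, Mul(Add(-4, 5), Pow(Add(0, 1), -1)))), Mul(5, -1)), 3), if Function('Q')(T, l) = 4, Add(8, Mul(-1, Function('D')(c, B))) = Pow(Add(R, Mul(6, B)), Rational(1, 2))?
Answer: -3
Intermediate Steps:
Function('D')(c, B) = Add(8, Mul(-1, Pow(Add(-1, Mul(6, B)), Rational(1, 2))))
Mul(Add(Function('Q')(2, Function('D')(-4, Mul(Add(-4, 5), Pow(Add(0, 1), -1)))), Mul(5, -1)), 3) = Mul(Add(4, Mul(5, -1)), 3) = Mul(Add(4, -5), 3) = Mul(-1, 3) = -3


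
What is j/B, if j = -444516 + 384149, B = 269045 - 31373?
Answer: -60367/237672 ≈ -0.25399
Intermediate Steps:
B = 237672
j = -60367
j/B = -60367/237672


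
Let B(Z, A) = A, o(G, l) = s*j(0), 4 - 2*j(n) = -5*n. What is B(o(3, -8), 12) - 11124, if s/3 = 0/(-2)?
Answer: -11112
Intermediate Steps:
j(n) = 2 + 5*n/2 (j(n) = 2 - (-5)*n/2 = 2 + 5*n/2)
s = 0 (s = 3*(0/(-2)) = 3*(0*(-1/2)) = 3*0 = 0)
o(G, l) = 0 (o(G, l) = 0*(2 + (5/2)*0) = 0*(2 + 0) = 0*2 = 0)
B(o(3, -8), 12) - 11124 = 12 - 11124 = -11112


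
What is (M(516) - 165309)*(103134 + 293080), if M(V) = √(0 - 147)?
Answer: -65497740126 + 2773498*I*√3 ≈ -6.5498e+10 + 4.8038e+6*I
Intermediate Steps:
M(V) = 7*I*√3 (M(V) = √(-147) = 7*I*√3)
(M(516) - 165309)*(103134 + 293080) = (7*I*√3 - 165309)*(103134 + 293080) = (-165309 + 7*I*√3)*396214 = -65497740126 + 2773498*I*√3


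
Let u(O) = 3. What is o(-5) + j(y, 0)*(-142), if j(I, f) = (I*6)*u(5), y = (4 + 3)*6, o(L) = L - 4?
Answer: -107361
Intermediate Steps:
o(L) = -4 + L
y = 42 (y = 7*6 = 42)
j(I, f) = 18*I (j(I, f) = (I*6)*3 = (6*I)*3 = 18*I)
o(-5) + j(y, 0)*(-142) = (-4 - 5) + (18*42)*(-142) = -9 + 756*(-142) = -9 - 107352 = -107361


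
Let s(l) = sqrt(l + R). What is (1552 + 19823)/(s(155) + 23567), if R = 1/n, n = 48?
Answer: 24179742000/26659360031 - 85500*sqrt(22323)/26659360031 ≈ 0.90651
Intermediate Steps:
R = 1/48 ≈ 0.020833
s(l) = sqrt(1/48 + l) (s(l) = sqrt(l + 1/48) = sqrt(1/48 + l))
(1552 + 19823)/(s(155) + 23567) = (1552 + 19823)/(sqrt(3 + 144*155)/12 + 23567) = 21375/(sqrt(3 + 22320)/12 + 23567) = 21375/(sqrt(22323)/12 + 23567) = 21375/(23567 + sqrt(22323)/12)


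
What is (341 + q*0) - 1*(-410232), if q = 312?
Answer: 410573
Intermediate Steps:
(341 + q*0) - 1*(-410232) = (341 + 312*0) - 1*(-410232) = (341 + 0) + 410232 = 341 + 410232 = 410573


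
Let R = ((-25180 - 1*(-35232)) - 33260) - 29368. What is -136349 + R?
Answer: -188925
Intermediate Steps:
R = -52576 (R = ((-25180 + 35232) - 33260) - 29368 = (10052 - 33260) - 29368 = -23208 - 29368 = -52576)
-136349 + R = -136349 - 52576 = -188925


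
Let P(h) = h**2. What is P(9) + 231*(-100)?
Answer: -23019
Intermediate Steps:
P(9) + 231*(-100) = 9**2 + 231*(-100) = 81 - 23100 = -23019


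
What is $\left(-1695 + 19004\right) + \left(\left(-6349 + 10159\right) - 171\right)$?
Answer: $20948$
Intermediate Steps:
$\left(-1695 + 19004\right) + \left(\left(-6349 + 10159\right) - 171\right) = 17309 + \left(3810 - 171\right) = 17309 + 3639 = 20948$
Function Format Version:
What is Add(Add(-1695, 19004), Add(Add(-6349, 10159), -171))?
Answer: 20948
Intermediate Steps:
Add(Add(-1695, 19004), Add(Add(-6349, 10159), -171)) = Add(17309, Add(3810, -171)) = Add(17309, 3639) = 20948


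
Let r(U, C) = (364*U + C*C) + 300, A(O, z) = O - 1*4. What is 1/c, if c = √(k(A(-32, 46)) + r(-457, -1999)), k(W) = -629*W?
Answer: √3852597/3852597 ≈ 0.00050948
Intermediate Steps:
A(O, z) = -4 + O (A(O, z) = O - 4 = -4 + O)
r(U, C) = 300 + C² + 364*U (r(U, C) = (364*U + C²) + 300 = (C² + 364*U) + 300 = 300 + C² + 364*U)
c = √3852597 (c = √(-629*(-4 - 32) + (300 + (-1999)² + 364*(-457))) = √(-629*(-36) + (300 + 3996001 - 166348)) = √(22644 + 3829953) = √3852597 ≈ 1962.8)
1/c = 1/(√3852597) = √3852597/3852597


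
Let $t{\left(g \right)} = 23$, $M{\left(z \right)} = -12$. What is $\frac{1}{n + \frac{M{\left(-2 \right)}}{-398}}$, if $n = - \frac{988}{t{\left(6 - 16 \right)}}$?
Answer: $- \frac{4577}{196474} \approx -0.023296$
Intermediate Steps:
$n = - \frac{988}{23} \approx -42.957$
$\frac{1}{n + \frac{M{\left(-2 \right)}}{-398}} = \frac{1}{- \frac{988}{23} - \frac{12}{-398}} = \frac{1}{- \frac{988}{23} - - \frac{6}{199}} = \frac{1}{- \frac{988}{23} + \frac{6}{199}} = \frac{1}{- \frac{196474}{4577}} = - \frac{4577}{196474}$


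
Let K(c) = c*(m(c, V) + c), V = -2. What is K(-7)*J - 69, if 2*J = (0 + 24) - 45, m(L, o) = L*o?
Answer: 891/2 ≈ 445.50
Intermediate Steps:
J = -21/2 (J = ((0 + 24) - 45)/2 = (24 - 45)/2 = (½)*(-21) = -21/2 ≈ -10.500)
K(c) = -c² (K(c) = c*(c*(-2) + c) = c*(-2*c + c) = c*(-c) = -c²)
K(-7)*J - 69 = -1*(-7)²*(-21/2) - 69 = -1*49*(-21/2) - 69 = -49*(-21/2) - 69 = 1029/2 - 69 = 891/2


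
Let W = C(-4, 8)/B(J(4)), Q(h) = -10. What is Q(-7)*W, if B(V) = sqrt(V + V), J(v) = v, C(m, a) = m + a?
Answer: -10*sqrt(2) ≈ -14.142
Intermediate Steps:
C(m, a) = a + m
B(V) = sqrt(2)*sqrt(V) (B(V) = sqrt(2*V) = sqrt(2)*sqrt(V))
W = sqrt(2) (W = (8 - 4)/((sqrt(2)*sqrt(4))) = 4/((sqrt(2)*2)) = 4/((2*sqrt(2))) = 4*(sqrt(2)/4) = sqrt(2) ≈ 1.4142)
Q(-7)*W = -10*sqrt(2)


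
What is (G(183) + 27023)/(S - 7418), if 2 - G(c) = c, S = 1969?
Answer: -26842/5449 ≈ -4.9260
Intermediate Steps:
G(c) = 2 - c
(G(183) + 27023)/(S - 7418) = ((2 - 1*183) + 27023)/(1969 - 7418) = ((2 - 183) + 27023)/(-5449) = (-181 + 27023)*(-1/5449) = 26842*(-1/5449) = -26842/5449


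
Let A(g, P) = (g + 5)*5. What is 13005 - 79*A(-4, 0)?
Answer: 12610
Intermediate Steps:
A(g, P) = 25 + 5*g (A(g, P) = (5 + g)*5 = 25 + 5*g)
13005 - 79*A(-4, 0) = 13005 - 79*(25 + 5*(-4)) = 13005 - 79*(25 - 20) = 13005 - 79*5 = 13005 - 1*395 = 13005 - 395 = 12610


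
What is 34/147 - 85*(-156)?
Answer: 1949254/147 ≈ 13260.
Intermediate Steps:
34/147 - 85*(-156) = 34*(1/147) + 13260 = 34/147 + 13260 = 1949254/147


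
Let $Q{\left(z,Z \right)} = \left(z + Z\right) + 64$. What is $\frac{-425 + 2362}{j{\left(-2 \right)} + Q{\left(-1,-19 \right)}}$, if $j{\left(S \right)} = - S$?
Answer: $\frac{1937}{46} \approx 42.109$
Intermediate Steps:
$Q{\left(z,Z \right)} = 64 + Z + z$ ($Q{\left(z,Z \right)} = \left(Z + z\right) + 64 = 64 + Z + z$)
$\frac{-425 + 2362}{j{\left(-2 \right)} + Q{\left(-1,-19 \right)}} = \frac{-425 + 2362}{\left(-1\right) \left(-2\right) - -44} = \frac{1937}{2 + 44} = \frac{1937}{46}$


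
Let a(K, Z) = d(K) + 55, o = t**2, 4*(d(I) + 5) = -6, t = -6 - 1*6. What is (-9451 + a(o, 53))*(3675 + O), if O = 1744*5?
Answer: -233087975/2 ≈ -1.1654e+8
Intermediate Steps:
t = -12 (t = -6 - 6 = -12)
d(I) = -13/2 (d(I) = -5 + (1/4)*(-6) = -5 - 3/2 = -13/2)
o = 144 (o = (-12)**2 = 144)
O = 8720
a(K, Z) = 97/2 (a(K, Z) = -13/2 + 55 = 97/2)
(-9451 + a(o, 53))*(3675 + O) = (-9451 + 97/2)*(3675 + 8720) = -18805/2*12395 = -233087975/2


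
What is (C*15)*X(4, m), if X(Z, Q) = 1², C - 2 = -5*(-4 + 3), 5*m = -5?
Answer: 105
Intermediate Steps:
m = -1 (m = (⅕)*(-5) = -1)
C = 7 (C = 2 - 5*(-4 + 3) = 2 - 5*(-1) = 2 + 5 = 7)
X(Z, Q) = 1
(C*15)*X(4, m) = (7*15)*1 = 105*1 = 105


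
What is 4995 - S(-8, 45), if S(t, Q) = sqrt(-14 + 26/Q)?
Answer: 4995 - 2*I*sqrt(755)/15 ≈ 4995.0 - 3.6636*I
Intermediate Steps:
4995 - S(-8, 45) = 4995 - sqrt(-14 + 26/45) = 4995 - sqrt(-604/45) = 4995 - 2*I*sqrt(755)/15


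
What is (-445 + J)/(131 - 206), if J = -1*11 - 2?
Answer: 458/75 ≈ 6.1067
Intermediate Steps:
J = -13 (J = -11 - 2 = -13)
(-445 + J)/(131 - 206) = (-445 - 13)/(131 - 206) = -458/(-75) = -458*(-1/75) = 458/75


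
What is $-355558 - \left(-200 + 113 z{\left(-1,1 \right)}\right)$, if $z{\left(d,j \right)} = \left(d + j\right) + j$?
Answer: $-355471$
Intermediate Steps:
$z{\left(d,j \right)} = d + 2 j$
$-355558 - \left(-200 + 113 z{\left(-1,1 \right)}\right) = -355558 + \left(200 - 113 \left(-1 + 2 \cdot 1\right)\right) = -355558 + \left(200 - 113 \left(-1 + 2\right)\right) = -355558 + \left(200 - 113\right) = -355558 + 87 = -355471$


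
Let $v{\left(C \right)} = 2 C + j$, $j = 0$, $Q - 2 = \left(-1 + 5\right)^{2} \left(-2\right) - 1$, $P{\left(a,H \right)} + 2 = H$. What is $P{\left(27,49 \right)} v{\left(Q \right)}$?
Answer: $-2914$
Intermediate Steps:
$P{\left(a,H \right)} = -2 + H$
$Q = -31$ ($Q = 2 + \left(\left(-1 + 5\right)^{2} \left(-2\right) - 1\right) = 2 + \left(4^{2} \left(-2\right) - 1\right) = 2 + \left(16 \left(-2\right) - 1\right) = 2 - 33 = -31$)
$v{\left(C \right)} = 2 C$ ($v{\left(C \right)} = 2 C + 0 = 2 C$)
$P{\left(27,49 \right)} v{\left(Q \right)} = \left(-2 + 49\right) 2 \left(-31\right) = 47 \left(-62\right) = -2914$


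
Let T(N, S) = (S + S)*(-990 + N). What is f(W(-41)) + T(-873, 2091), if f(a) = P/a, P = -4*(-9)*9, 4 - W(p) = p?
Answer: -38955294/5 ≈ -7.7911e+6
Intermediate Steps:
W(p) = 4 - p
P = 324 (P = 36*9 = 324)
T(N, S) = 2*S*(-990 + N) (T(N, S) = (2*S)*(-990 + N) = 2*S*(-990 + N))
f(a) = 324/a
f(W(-41)) + T(-873, 2091) = 324/(4 - 1*(-41)) + 2*2091*(-990 - 873) = 324/(4 + 41) + 2*2091*(-1863) = 324/45 - 7791066 = 324*(1/45) - 7791066 = 36/5 - 7791066 = -38955294/5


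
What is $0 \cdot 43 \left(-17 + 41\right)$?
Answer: $0$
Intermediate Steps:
$0 \cdot 43 \left(-17 + 41\right) = 0 \cdot 24 = 0$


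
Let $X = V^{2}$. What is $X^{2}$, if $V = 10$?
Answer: $10000$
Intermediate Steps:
$X = 100$ ($X = 10^{2} = 100$)
$X^{2} = 100^{2} = 10000$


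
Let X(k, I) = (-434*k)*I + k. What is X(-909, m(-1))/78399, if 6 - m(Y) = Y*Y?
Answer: 219069/8711 ≈ 25.149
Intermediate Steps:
m(Y) = 6 - Y² (m(Y) = 6 - Y*Y = 6 - Y²)
X(k, I) = k - 434*I*k (X(k, I) = -434*I*k + k = k - 434*I*k)
X(-909, m(-1))/78399 = -909*(1 - 434*(6 - 1*(-1)²))/78399 = -909*(1 - 434*(6 - 1*1))*(1/78399) = -909*(1 - 434*(6 - 1))*(1/78399) = -909*(1 - 434*5)*(1/78399) = -909*(1 - 2170)*(1/78399) = -909*(-2169)*(1/78399) = 1971621*(1/78399) = 219069/8711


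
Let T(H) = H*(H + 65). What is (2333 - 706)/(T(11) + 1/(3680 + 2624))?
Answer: 10256608/5270145 ≈ 1.9462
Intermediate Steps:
T(H) = H*(65 + H)
(2333 - 706)/(T(11) + 1/(3680 + 2624)) = (2333 - 706)/(11*(65 + 11) + 1/(3680 + 2624)) = 1627/(11*76 + 1/6304) = 1627/(836 + 1/6304) = 1627/(5270145/6304) = 1627*(6304/5270145) = 10256608/5270145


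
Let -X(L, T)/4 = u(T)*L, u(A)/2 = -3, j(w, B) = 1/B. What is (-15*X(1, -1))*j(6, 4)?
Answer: -90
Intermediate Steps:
u(A) = -6 (u(A) = 2*(-3) = -6)
X(L, T) = 24*L (X(L, T) = -(-24)*L = 24*L)
(-15*X(1, -1))*j(6, 4) = -360/4 = -15*24*(¼) = -360*¼ = -90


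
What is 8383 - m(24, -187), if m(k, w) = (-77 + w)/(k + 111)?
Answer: 377323/45 ≈ 8385.0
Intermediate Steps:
m(k, w) = (-77 + w)/(111 + k)
8383 - m(24, -187) = 8383 - (-77 - 187)/(111 + 24) = 8383 - (-264)/135 = 8383 - 1*(-88/45) = 8383 + 88/45 = 377323/45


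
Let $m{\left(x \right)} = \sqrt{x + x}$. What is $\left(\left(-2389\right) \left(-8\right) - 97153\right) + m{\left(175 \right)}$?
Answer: $-78041 + 5 \sqrt{14} \approx -78022.0$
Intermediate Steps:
$m{\left(x \right)} = \sqrt{2} \sqrt{x}$ ($m{\left(x \right)} = \sqrt{2 x} = \sqrt{2} \sqrt{x}$)
$\left(\left(-2389\right) \left(-8\right) - 97153\right) + m{\left(175 \right)} = \left(\left(-2389\right) \left(-8\right) - 97153\right) + \sqrt{2} \sqrt{175} = \left(19112 - 97153\right) + \sqrt{2} \cdot 5 \sqrt{7} = -78041 + 5 \sqrt{14}$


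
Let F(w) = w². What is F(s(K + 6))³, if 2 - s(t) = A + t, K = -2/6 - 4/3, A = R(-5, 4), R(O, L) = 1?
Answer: 1000000/729 ≈ 1371.7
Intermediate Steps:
A = 1
K = -5/3 (K = -2*⅙ - 4*⅓ = -⅓ - 4/3 = -5/3 ≈ -1.6667)
s(t) = 1 - t (s(t) = 2 - (1 + t) = 2 + (-1 - t) = 1 - t)
F(s(K + 6))³ = ((1 - (-5/3 + 6))²)³ = ((1 - 1*13/3)²)³ = ((1 - 13/3)²)³ = ((-10/3)²)³ = (100/9)³ = 1000000/729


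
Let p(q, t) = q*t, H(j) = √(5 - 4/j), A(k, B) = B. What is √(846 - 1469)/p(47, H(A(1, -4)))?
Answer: I*√3738/282 ≈ 0.21681*I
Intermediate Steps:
√(846 - 1469)/p(47, H(A(1, -4))) = √(846 - 1469)/((47*√(5 - 4/(-4)))) = √(-623)/((47*√(5 - 4*(-¼)))) = (I*√623)/((47*√(5 + 1))) = (I*√623)/((47*√6)) = (I*√623)*(√6/282) = I*√3738/282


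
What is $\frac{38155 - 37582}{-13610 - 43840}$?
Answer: $- \frac{191}{19150} \approx -0.0099739$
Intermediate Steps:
$\frac{38155 - 37582}{-13610 - 43840} = \frac{573}{-57450} = 573 \left(- \frac{1}{57450}\right) = - \frac{191}{19150}$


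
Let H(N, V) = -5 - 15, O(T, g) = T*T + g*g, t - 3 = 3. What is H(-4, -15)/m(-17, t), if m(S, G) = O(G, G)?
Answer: -5/18 ≈ -0.27778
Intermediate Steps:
t = 6 (t = 3 + 3 = 6)
O(T, g) = T**2 + g**2
H(N, V) = -20
m(S, G) = 2*G**2 (m(S, G) = G**2 + G**2 = 2*G**2)
H(-4, -15)/m(-17, t) = -20/(2*6**2) = -20/(2*36) = -20/72 = -20*1/72 = -5/18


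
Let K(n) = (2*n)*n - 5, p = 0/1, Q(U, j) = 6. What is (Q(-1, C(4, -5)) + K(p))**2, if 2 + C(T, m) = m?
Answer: 1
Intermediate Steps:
C(T, m) = -2 + m
p = 0 (p = 0*1 = 0)
K(n) = -5 + 2*n**2 (K(n) = 2*n**2 - 5 = -5 + 2*n**2)
(Q(-1, C(4, -5)) + K(p))**2 = (6 + (-5 + 2*0**2))**2 = (6 + (-5 + 2*0))**2 = (6 + (-5 + 0))**2 = (6 - 5)**2 = 1**2 = 1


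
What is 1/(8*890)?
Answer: 1/7120 ≈ 0.00014045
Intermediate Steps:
1/(8*890) = 1/7120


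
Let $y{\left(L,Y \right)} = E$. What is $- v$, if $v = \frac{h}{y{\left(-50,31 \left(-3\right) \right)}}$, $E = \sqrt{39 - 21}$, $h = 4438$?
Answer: $- \frac{2219 \sqrt{2}}{3} \approx -1046.0$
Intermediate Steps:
$E = 3 \sqrt{2}$ ($E = \sqrt{18} = 3 \sqrt{2} \approx 4.2426$)
$y{\left(L,Y \right)} = 3 \sqrt{2}$
$v = \frac{2219 \sqrt{2}}{3}$ ($v = \frac{4438}{3 \sqrt{2}} = 4438 \frac{\sqrt{2}}{6} = \frac{2219 \sqrt{2}}{3} \approx 1046.0$)
$- v = - \frac{2219 \sqrt{2}}{3}$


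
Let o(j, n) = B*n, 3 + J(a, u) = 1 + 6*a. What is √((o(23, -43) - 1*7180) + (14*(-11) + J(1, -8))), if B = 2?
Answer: 6*I*√206 ≈ 86.116*I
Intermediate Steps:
J(a, u) = -2 + 6*a (J(a, u) = -3 + (1 + 6*a) = -2 + 6*a)
o(j, n) = 2*n
√((o(23, -43) - 1*7180) + (14*(-11) + J(1, -8))) = √((2*(-43) - 1*7180) + (14*(-11) + (-2 + 6*1))) = √((-86 - 7180) + (-154 + (-2 + 6))) = √(-7266 + (-154 + 4)) = √(-7266 - 150) = √(-7416) = 6*I*√206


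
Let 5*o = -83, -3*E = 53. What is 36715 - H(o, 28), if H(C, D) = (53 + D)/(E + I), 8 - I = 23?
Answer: 3598313/98 ≈ 36718.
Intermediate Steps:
I = -15 (I = 8 - 1*23 = 8 - 23 = -15)
E = -53/3 (E = -⅓*53 = -53/3 ≈ -17.667)
o = -83/5 (o = (⅕)*(-83) = -83/5 ≈ -16.600)
H(C, D) = -159/98 - 3*D/98 (H(C, D) = (53 + D)/(-53/3 - 15) = (53 + D)/(-98/3) = (53 + D)*(-3/98) = -159/98 - 3*D/98)
36715 - H(o, 28) = 36715 - (-159/98 - 3/98*28) = 36715 - (-159/98 - 6/7) = 36715 - 1*(-243/98) = 36715 + 243/98 = 3598313/98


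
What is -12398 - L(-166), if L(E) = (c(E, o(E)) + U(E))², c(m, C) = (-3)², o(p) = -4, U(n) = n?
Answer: -37047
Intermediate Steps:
c(m, C) = 9
L(E) = (9 + E)²
-12398 - L(-166) = -12398 - (9 - 166)² = -12398 - 1*(-157)² = -12398 - 1*24649 = -12398 - 24649 = -37047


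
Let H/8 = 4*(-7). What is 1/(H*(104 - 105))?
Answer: 1/224 ≈ 0.0044643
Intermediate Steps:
H = -224 (H = 8*(4*(-7)) = 8*(-28) = -224)
1/(H*(104 - 105)) = 1/(-224*(104 - 105)) = 1/(-224*(-1)) = 1/224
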